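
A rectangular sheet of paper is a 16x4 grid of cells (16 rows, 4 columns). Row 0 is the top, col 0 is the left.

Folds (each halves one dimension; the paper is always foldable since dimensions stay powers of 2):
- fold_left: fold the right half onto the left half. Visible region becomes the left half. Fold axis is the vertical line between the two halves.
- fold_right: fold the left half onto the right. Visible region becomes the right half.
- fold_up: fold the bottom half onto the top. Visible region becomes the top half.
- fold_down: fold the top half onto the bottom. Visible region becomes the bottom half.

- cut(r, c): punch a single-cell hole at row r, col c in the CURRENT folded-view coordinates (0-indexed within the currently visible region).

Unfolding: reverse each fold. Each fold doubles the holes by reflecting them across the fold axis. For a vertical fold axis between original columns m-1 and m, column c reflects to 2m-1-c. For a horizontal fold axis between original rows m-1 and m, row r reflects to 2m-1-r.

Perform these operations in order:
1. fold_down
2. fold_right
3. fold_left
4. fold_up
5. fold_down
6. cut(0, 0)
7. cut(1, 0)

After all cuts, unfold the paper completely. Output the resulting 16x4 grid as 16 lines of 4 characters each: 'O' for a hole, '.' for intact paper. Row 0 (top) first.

Op 1 fold_down: fold axis h@8; visible region now rows[8,16) x cols[0,4) = 8x4
Op 2 fold_right: fold axis v@2; visible region now rows[8,16) x cols[2,4) = 8x2
Op 3 fold_left: fold axis v@3; visible region now rows[8,16) x cols[2,3) = 8x1
Op 4 fold_up: fold axis h@12; visible region now rows[8,12) x cols[2,3) = 4x1
Op 5 fold_down: fold axis h@10; visible region now rows[10,12) x cols[2,3) = 2x1
Op 6 cut(0, 0): punch at orig (10,2); cuts so far [(10, 2)]; region rows[10,12) x cols[2,3) = 2x1
Op 7 cut(1, 0): punch at orig (11,2); cuts so far [(10, 2), (11, 2)]; region rows[10,12) x cols[2,3) = 2x1
Unfold 1 (reflect across h@10): 4 holes -> [(8, 2), (9, 2), (10, 2), (11, 2)]
Unfold 2 (reflect across h@12): 8 holes -> [(8, 2), (9, 2), (10, 2), (11, 2), (12, 2), (13, 2), (14, 2), (15, 2)]
Unfold 3 (reflect across v@3): 16 holes -> [(8, 2), (8, 3), (9, 2), (9, 3), (10, 2), (10, 3), (11, 2), (11, 3), (12, 2), (12, 3), (13, 2), (13, 3), (14, 2), (14, 3), (15, 2), (15, 3)]
Unfold 4 (reflect across v@2): 32 holes -> [(8, 0), (8, 1), (8, 2), (8, 3), (9, 0), (9, 1), (9, 2), (9, 3), (10, 0), (10, 1), (10, 2), (10, 3), (11, 0), (11, 1), (11, 2), (11, 3), (12, 0), (12, 1), (12, 2), (12, 3), (13, 0), (13, 1), (13, 2), (13, 3), (14, 0), (14, 1), (14, 2), (14, 3), (15, 0), (15, 1), (15, 2), (15, 3)]
Unfold 5 (reflect across h@8): 64 holes -> [(0, 0), (0, 1), (0, 2), (0, 3), (1, 0), (1, 1), (1, 2), (1, 3), (2, 0), (2, 1), (2, 2), (2, 3), (3, 0), (3, 1), (3, 2), (3, 3), (4, 0), (4, 1), (4, 2), (4, 3), (5, 0), (5, 1), (5, 2), (5, 3), (6, 0), (6, 1), (6, 2), (6, 3), (7, 0), (7, 1), (7, 2), (7, 3), (8, 0), (8, 1), (8, 2), (8, 3), (9, 0), (9, 1), (9, 2), (9, 3), (10, 0), (10, 1), (10, 2), (10, 3), (11, 0), (11, 1), (11, 2), (11, 3), (12, 0), (12, 1), (12, 2), (12, 3), (13, 0), (13, 1), (13, 2), (13, 3), (14, 0), (14, 1), (14, 2), (14, 3), (15, 0), (15, 1), (15, 2), (15, 3)]

Answer: OOOO
OOOO
OOOO
OOOO
OOOO
OOOO
OOOO
OOOO
OOOO
OOOO
OOOO
OOOO
OOOO
OOOO
OOOO
OOOO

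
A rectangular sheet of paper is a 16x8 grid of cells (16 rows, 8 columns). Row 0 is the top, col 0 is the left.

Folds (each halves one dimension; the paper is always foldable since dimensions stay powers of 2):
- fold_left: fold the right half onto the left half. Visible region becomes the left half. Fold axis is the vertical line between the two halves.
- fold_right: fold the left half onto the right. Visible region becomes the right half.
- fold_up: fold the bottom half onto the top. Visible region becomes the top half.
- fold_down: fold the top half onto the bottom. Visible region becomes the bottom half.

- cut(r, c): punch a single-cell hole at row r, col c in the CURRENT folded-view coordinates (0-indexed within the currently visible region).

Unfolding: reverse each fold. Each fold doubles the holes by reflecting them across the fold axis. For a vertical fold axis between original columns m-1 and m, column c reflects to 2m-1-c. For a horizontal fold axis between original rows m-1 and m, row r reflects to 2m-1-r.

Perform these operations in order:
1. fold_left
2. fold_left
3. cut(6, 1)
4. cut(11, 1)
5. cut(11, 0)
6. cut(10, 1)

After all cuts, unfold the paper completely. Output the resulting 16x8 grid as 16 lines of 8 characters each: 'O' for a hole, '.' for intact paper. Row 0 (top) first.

Op 1 fold_left: fold axis v@4; visible region now rows[0,16) x cols[0,4) = 16x4
Op 2 fold_left: fold axis v@2; visible region now rows[0,16) x cols[0,2) = 16x2
Op 3 cut(6, 1): punch at orig (6,1); cuts so far [(6, 1)]; region rows[0,16) x cols[0,2) = 16x2
Op 4 cut(11, 1): punch at orig (11,1); cuts so far [(6, 1), (11, 1)]; region rows[0,16) x cols[0,2) = 16x2
Op 5 cut(11, 0): punch at orig (11,0); cuts so far [(6, 1), (11, 0), (11, 1)]; region rows[0,16) x cols[0,2) = 16x2
Op 6 cut(10, 1): punch at orig (10,1); cuts so far [(6, 1), (10, 1), (11, 0), (11, 1)]; region rows[0,16) x cols[0,2) = 16x2
Unfold 1 (reflect across v@2): 8 holes -> [(6, 1), (6, 2), (10, 1), (10, 2), (11, 0), (11, 1), (11, 2), (11, 3)]
Unfold 2 (reflect across v@4): 16 holes -> [(6, 1), (6, 2), (6, 5), (6, 6), (10, 1), (10, 2), (10, 5), (10, 6), (11, 0), (11, 1), (11, 2), (11, 3), (11, 4), (11, 5), (11, 6), (11, 7)]

Answer: ........
........
........
........
........
........
.OO..OO.
........
........
........
.OO..OO.
OOOOOOOO
........
........
........
........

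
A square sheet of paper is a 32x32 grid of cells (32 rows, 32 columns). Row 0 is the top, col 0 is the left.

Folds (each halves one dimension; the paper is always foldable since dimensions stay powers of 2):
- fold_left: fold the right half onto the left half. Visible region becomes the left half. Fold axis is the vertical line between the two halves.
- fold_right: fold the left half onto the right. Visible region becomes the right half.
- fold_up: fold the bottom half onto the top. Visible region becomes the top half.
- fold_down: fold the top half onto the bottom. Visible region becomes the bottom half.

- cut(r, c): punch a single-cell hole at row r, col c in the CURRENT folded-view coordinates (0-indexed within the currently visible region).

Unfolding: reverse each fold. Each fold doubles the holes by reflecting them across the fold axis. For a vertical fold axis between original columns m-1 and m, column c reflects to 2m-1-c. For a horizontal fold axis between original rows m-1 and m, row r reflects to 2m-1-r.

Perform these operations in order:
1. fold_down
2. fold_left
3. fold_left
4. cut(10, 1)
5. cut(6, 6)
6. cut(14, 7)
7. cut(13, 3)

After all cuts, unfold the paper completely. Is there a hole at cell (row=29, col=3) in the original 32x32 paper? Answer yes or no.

Answer: yes

Derivation:
Op 1 fold_down: fold axis h@16; visible region now rows[16,32) x cols[0,32) = 16x32
Op 2 fold_left: fold axis v@16; visible region now rows[16,32) x cols[0,16) = 16x16
Op 3 fold_left: fold axis v@8; visible region now rows[16,32) x cols[0,8) = 16x8
Op 4 cut(10, 1): punch at orig (26,1); cuts so far [(26, 1)]; region rows[16,32) x cols[0,8) = 16x8
Op 5 cut(6, 6): punch at orig (22,6); cuts so far [(22, 6), (26, 1)]; region rows[16,32) x cols[0,8) = 16x8
Op 6 cut(14, 7): punch at orig (30,7); cuts so far [(22, 6), (26, 1), (30, 7)]; region rows[16,32) x cols[0,8) = 16x8
Op 7 cut(13, 3): punch at orig (29,3); cuts so far [(22, 6), (26, 1), (29, 3), (30, 7)]; region rows[16,32) x cols[0,8) = 16x8
Unfold 1 (reflect across v@8): 8 holes -> [(22, 6), (22, 9), (26, 1), (26, 14), (29, 3), (29, 12), (30, 7), (30, 8)]
Unfold 2 (reflect across v@16): 16 holes -> [(22, 6), (22, 9), (22, 22), (22, 25), (26, 1), (26, 14), (26, 17), (26, 30), (29, 3), (29, 12), (29, 19), (29, 28), (30, 7), (30, 8), (30, 23), (30, 24)]
Unfold 3 (reflect across h@16): 32 holes -> [(1, 7), (1, 8), (1, 23), (1, 24), (2, 3), (2, 12), (2, 19), (2, 28), (5, 1), (5, 14), (5, 17), (5, 30), (9, 6), (9, 9), (9, 22), (9, 25), (22, 6), (22, 9), (22, 22), (22, 25), (26, 1), (26, 14), (26, 17), (26, 30), (29, 3), (29, 12), (29, 19), (29, 28), (30, 7), (30, 8), (30, 23), (30, 24)]
Holes: [(1, 7), (1, 8), (1, 23), (1, 24), (2, 3), (2, 12), (2, 19), (2, 28), (5, 1), (5, 14), (5, 17), (5, 30), (9, 6), (9, 9), (9, 22), (9, 25), (22, 6), (22, 9), (22, 22), (22, 25), (26, 1), (26, 14), (26, 17), (26, 30), (29, 3), (29, 12), (29, 19), (29, 28), (30, 7), (30, 8), (30, 23), (30, 24)]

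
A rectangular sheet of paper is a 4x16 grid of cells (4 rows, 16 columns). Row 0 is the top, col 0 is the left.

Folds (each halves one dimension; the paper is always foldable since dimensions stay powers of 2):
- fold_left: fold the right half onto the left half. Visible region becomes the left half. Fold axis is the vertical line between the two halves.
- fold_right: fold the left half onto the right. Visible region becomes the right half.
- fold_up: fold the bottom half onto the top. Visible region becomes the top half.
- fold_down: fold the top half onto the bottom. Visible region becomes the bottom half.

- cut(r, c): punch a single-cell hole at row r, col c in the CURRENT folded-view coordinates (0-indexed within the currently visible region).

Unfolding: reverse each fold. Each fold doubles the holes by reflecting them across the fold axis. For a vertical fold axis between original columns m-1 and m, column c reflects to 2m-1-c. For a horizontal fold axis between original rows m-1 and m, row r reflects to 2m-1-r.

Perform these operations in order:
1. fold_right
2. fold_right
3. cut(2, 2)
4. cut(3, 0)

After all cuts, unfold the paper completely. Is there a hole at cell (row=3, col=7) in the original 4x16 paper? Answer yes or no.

Op 1 fold_right: fold axis v@8; visible region now rows[0,4) x cols[8,16) = 4x8
Op 2 fold_right: fold axis v@12; visible region now rows[0,4) x cols[12,16) = 4x4
Op 3 cut(2, 2): punch at orig (2,14); cuts so far [(2, 14)]; region rows[0,4) x cols[12,16) = 4x4
Op 4 cut(3, 0): punch at orig (3,12); cuts so far [(2, 14), (3, 12)]; region rows[0,4) x cols[12,16) = 4x4
Unfold 1 (reflect across v@12): 4 holes -> [(2, 9), (2, 14), (3, 11), (3, 12)]
Unfold 2 (reflect across v@8): 8 holes -> [(2, 1), (2, 6), (2, 9), (2, 14), (3, 3), (3, 4), (3, 11), (3, 12)]
Holes: [(2, 1), (2, 6), (2, 9), (2, 14), (3, 3), (3, 4), (3, 11), (3, 12)]

Answer: no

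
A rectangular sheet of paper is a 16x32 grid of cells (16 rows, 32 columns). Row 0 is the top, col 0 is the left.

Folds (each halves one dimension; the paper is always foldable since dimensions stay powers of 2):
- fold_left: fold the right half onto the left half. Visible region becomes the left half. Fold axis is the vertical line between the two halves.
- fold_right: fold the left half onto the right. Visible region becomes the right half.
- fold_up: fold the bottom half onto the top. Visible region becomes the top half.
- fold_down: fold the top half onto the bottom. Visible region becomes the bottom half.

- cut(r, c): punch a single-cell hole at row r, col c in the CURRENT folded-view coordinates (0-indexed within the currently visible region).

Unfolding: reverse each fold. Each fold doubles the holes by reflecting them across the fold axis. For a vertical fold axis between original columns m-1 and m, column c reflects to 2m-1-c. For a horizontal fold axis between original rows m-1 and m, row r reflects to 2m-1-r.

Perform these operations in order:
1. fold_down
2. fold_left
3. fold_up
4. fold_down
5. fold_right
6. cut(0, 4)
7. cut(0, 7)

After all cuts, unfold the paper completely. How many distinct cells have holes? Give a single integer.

Op 1 fold_down: fold axis h@8; visible region now rows[8,16) x cols[0,32) = 8x32
Op 2 fold_left: fold axis v@16; visible region now rows[8,16) x cols[0,16) = 8x16
Op 3 fold_up: fold axis h@12; visible region now rows[8,12) x cols[0,16) = 4x16
Op 4 fold_down: fold axis h@10; visible region now rows[10,12) x cols[0,16) = 2x16
Op 5 fold_right: fold axis v@8; visible region now rows[10,12) x cols[8,16) = 2x8
Op 6 cut(0, 4): punch at orig (10,12); cuts so far [(10, 12)]; region rows[10,12) x cols[8,16) = 2x8
Op 7 cut(0, 7): punch at orig (10,15); cuts so far [(10, 12), (10, 15)]; region rows[10,12) x cols[8,16) = 2x8
Unfold 1 (reflect across v@8): 4 holes -> [(10, 0), (10, 3), (10, 12), (10, 15)]
Unfold 2 (reflect across h@10): 8 holes -> [(9, 0), (9, 3), (9, 12), (9, 15), (10, 0), (10, 3), (10, 12), (10, 15)]
Unfold 3 (reflect across h@12): 16 holes -> [(9, 0), (9, 3), (9, 12), (9, 15), (10, 0), (10, 3), (10, 12), (10, 15), (13, 0), (13, 3), (13, 12), (13, 15), (14, 0), (14, 3), (14, 12), (14, 15)]
Unfold 4 (reflect across v@16): 32 holes -> [(9, 0), (9, 3), (9, 12), (9, 15), (9, 16), (9, 19), (9, 28), (9, 31), (10, 0), (10, 3), (10, 12), (10, 15), (10, 16), (10, 19), (10, 28), (10, 31), (13, 0), (13, 3), (13, 12), (13, 15), (13, 16), (13, 19), (13, 28), (13, 31), (14, 0), (14, 3), (14, 12), (14, 15), (14, 16), (14, 19), (14, 28), (14, 31)]
Unfold 5 (reflect across h@8): 64 holes -> [(1, 0), (1, 3), (1, 12), (1, 15), (1, 16), (1, 19), (1, 28), (1, 31), (2, 0), (2, 3), (2, 12), (2, 15), (2, 16), (2, 19), (2, 28), (2, 31), (5, 0), (5, 3), (5, 12), (5, 15), (5, 16), (5, 19), (5, 28), (5, 31), (6, 0), (6, 3), (6, 12), (6, 15), (6, 16), (6, 19), (6, 28), (6, 31), (9, 0), (9, 3), (9, 12), (9, 15), (9, 16), (9, 19), (9, 28), (9, 31), (10, 0), (10, 3), (10, 12), (10, 15), (10, 16), (10, 19), (10, 28), (10, 31), (13, 0), (13, 3), (13, 12), (13, 15), (13, 16), (13, 19), (13, 28), (13, 31), (14, 0), (14, 3), (14, 12), (14, 15), (14, 16), (14, 19), (14, 28), (14, 31)]

Answer: 64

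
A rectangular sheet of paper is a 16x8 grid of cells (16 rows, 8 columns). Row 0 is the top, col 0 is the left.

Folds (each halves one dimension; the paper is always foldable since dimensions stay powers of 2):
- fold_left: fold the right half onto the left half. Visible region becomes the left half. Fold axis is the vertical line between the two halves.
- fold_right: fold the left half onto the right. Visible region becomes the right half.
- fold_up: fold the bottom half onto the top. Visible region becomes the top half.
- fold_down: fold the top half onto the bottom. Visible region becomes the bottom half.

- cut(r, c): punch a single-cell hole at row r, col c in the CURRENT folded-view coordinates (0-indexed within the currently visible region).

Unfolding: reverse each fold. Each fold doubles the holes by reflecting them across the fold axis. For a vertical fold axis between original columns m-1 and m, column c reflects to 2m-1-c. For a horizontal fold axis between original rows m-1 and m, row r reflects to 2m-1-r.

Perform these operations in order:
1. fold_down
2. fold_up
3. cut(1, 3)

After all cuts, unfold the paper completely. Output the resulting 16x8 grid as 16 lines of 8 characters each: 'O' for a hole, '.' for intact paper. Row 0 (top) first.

Op 1 fold_down: fold axis h@8; visible region now rows[8,16) x cols[0,8) = 8x8
Op 2 fold_up: fold axis h@12; visible region now rows[8,12) x cols[0,8) = 4x8
Op 3 cut(1, 3): punch at orig (9,3); cuts so far [(9, 3)]; region rows[8,12) x cols[0,8) = 4x8
Unfold 1 (reflect across h@12): 2 holes -> [(9, 3), (14, 3)]
Unfold 2 (reflect across h@8): 4 holes -> [(1, 3), (6, 3), (9, 3), (14, 3)]

Answer: ........
...O....
........
........
........
........
...O....
........
........
...O....
........
........
........
........
...O....
........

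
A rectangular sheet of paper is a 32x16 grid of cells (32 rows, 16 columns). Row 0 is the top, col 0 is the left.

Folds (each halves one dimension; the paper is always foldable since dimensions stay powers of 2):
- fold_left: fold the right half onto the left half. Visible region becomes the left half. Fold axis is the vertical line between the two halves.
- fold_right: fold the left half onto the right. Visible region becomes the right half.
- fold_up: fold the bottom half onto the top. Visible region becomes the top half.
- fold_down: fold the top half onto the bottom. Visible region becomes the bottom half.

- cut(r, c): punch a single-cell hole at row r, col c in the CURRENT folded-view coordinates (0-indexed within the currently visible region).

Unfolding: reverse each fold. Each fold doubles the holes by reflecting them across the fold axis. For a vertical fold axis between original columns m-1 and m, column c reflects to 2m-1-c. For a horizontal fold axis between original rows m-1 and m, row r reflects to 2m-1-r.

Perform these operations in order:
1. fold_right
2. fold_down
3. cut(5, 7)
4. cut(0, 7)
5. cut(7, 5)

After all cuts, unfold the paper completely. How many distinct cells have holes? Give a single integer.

Op 1 fold_right: fold axis v@8; visible region now rows[0,32) x cols[8,16) = 32x8
Op 2 fold_down: fold axis h@16; visible region now rows[16,32) x cols[8,16) = 16x8
Op 3 cut(5, 7): punch at orig (21,15); cuts so far [(21, 15)]; region rows[16,32) x cols[8,16) = 16x8
Op 4 cut(0, 7): punch at orig (16,15); cuts so far [(16, 15), (21, 15)]; region rows[16,32) x cols[8,16) = 16x8
Op 5 cut(7, 5): punch at orig (23,13); cuts so far [(16, 15), (21, 15), (23, 13)]; region rows[16,32) x cols[8,16) = 16x8
Unfold 1 (reflect across h@16): 6 holes -> [(8, 13), (10, 15), (15, 15), (16, 15), (21, 15), (23, 13)]
Unfold 2 (reflect across v@8): 12 holes -> [(8, 2), (8, 13), (10, 0), (10, 15), (15, 0), (15, 15), (16, 0), (16, 15), (21, 0), (21, 15), (23, 2), (23, 13)]

Answer: 12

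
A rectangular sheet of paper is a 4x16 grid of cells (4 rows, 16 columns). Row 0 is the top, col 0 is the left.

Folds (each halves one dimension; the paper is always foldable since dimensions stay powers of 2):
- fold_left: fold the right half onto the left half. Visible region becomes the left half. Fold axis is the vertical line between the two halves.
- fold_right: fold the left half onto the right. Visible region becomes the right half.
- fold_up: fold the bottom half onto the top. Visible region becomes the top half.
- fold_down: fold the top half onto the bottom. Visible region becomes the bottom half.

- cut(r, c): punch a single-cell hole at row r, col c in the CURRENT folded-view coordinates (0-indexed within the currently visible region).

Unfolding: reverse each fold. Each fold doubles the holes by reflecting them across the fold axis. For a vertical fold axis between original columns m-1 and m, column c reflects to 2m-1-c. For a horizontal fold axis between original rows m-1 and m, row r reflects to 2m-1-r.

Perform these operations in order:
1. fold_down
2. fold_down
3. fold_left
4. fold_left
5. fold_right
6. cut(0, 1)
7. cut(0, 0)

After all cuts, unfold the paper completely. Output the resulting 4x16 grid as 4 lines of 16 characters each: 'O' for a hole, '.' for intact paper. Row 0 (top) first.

Answer: OOOOOOOOOOOOOOOO
OOOOOOOOOOOOOOOO
OOOOOOOOOOOOOOOO
OOOOOOOOOOOOOOOO

Derivation:
Op 1 fold_down: fold axis h@2; visible region now rows[2,4) x cols[0,16) = 2x16
Op 2 fold_down: fold axis h@3; visible region now rows[3,4) x cols[0,16) = 1x16
Op 3 fold_left: fold axis v@8; visible region now rows[3,4) x cols[0,8) = 1x8
Op 4 fold_left: fold axis v@4; visible region now rows[3,4) x cols[0,4) = 1x4
Op 5 fold_right: fold axis v@2; visible region now rows[3,4) x cols[2,4) = 1x2
Op 6 cut(0, 1): punch at orig (3,3); cuts so far [(3, 3)]; region rows[3,4) x cols[2,4) = 1x2
Op 7 cut(0, 0): punch at orig (3,2); cuts so far [(3, 2), (3, 3)]; region rows[3,4) x cols[2,4) = 1x2
Unfold 1 (reflect across v@2): 4 holes -> [(3, 0), (3, 1), (3, 2), (3, 3)]
Unfold 2 (reflect across v@4): 8 holes -> [(3, 0), (3, 1), (3, 2), (3, 3), (3, 4), (3, 5), (3, 6), (3, 7)]
Unfold 3 (reflect across v@8): 16 holes -> [(3, 0), (3, 1), (3, 2), (3, 3), (3, 4), (3, 5), (3, 6), (3, 7), (3, 8), (3, 9), (3, 10), (3, 11), (3, 12), (3, 13), (3, 14), (3, 15)]
Unfold 4 (reflect across h@3): 32 holes -> [(2, 0), (2, 1), (2, 2), (2, 3), (2, 4), (2, 5), (2, 6), (2, 7), (2, 8), (2, 9), (2, 10), (2, 11), (2, 12), (2, 13), (2, 14), (2, 15), (3, 0), (3, 1), (3, 2), (3, 3), (3, 4), (3, 5), (3, 6), (3, 7), (3, 8), (3, 9), (3, 10), (3, 11), (3, 12), (3, 13), (3, 14), (3, 15)]
Unfold 5 (reflect across h@2): 64 holes -> [(0, 0), (0, 1), (0, 2), (0, 3), (0, 4), (0, 5), (0, 6), (0, 7), (0, 8), (0, 9), (0, 10), (0, 11), (0, 12), (0, 13), (0, 14), (0, 15), (1, 0), (1, 1), (1, 2), (1, 3), (1, 4), (1, 5), (1, 6), (1, 7), (1, 8), (1, 9), (1, 10), (1, 11), (1, 12), (1, 13), (1, 14), (1, 15), (2, 0), (2, 1), (2, 2), (2, 3), (2, 4), (2, 5), (2, 6), (2, 7), (2, 8), (2, 9), (2, 10), (2, 11), (2, 12), (2, 13), (2, 14), (2, 15), (3, 0), (3, 1), (3, 2), (3, 3), (3, 4), (3, 5), (3, 6), (3, 7), (3, 8), (3, 9), (3, 10), (3, 11), (3, 12), (3, 13), (3, 14), (3, 15)]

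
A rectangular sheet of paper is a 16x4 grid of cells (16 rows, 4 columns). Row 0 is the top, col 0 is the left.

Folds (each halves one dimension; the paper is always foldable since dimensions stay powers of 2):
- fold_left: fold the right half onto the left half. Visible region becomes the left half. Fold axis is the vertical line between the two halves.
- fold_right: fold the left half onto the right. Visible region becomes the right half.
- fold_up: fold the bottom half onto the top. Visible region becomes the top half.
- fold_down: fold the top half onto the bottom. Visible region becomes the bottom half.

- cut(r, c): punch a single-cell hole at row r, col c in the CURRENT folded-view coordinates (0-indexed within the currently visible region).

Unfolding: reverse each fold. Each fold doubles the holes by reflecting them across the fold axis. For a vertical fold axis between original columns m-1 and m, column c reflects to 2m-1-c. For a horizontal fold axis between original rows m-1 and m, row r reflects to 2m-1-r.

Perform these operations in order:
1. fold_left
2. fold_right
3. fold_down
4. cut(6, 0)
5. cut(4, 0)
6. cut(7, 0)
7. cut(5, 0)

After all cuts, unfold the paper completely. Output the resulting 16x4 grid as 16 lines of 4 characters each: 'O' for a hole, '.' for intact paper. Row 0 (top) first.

Op 1 fold_left: fold axis v@2; visible region now rows[0,16) x cols[0,2) = 16x2
Op 2 fold_right: fold axis v@1; visible region now rows[0,16) x cols[1,2) = 16x1
Op 3 fold_down: fold axis h@8; visible region now rows[8,16) x cols[1,2) = 8x1
Op 4 cut(6, 0): punch at orig (14,1); cuts so far [(14, 1)]; region rows[8,16) x cols[1,2) = 8x1
Op 5 cut(4, 0): punch at orig (12,1); cuts so far [(12, 1), (14, 1)]; region rows[8,16) x cols[1,2) = 8x1
Op 6 cut(7, 0): punch at orig (15,1); cuts so far [(12, 1), (14, 1), (15, 1)]; region rows[8,16) x cols[1,2) = 8x1
Op 7 cut(5, 0): punch at orig (13,1); cuts so far [(12, 1), (13, 1), (14, 1), (15, 1)]; region rows[8,16) x cols[1,2) = 8x1
Unfold 1 (reflect across h@8): 8 holes -> [(0, 1), (1, 1), (2, 1), (3, 1), (12, 1), (13, 1), (14, 1), (15, 1)]
Unfold 2 (reflect across v@1): 16 holes -> [(0, 0), (0, 1), (1, 0), (1, 1), (2, 0), (2, 1), (3, 0), (3, 1), (12, 0), (12, 1), (13, 0), (13, 1), (14, 0), (14, 1), (15, 0), (15, 1)]
Unfold 3 (reflect across v@2): 32 holes -> [(0, 0), (0, 1), (0, 2), (0, 3), (1, 0), (1, 1), (1, 2), (1, 3), (2, 0), (2, 1), (2, 2), (2, 3), (3, 0), (3, 1), (3, 2), (3, 3), (12, 0), (12, 1), (12, 2), (12, 3), (13, 0), (13, 1), (13, 2), (13, 3), (14, 0), (14, 1), (14, 2), (14, 3), (15, 0), (15, 1), (15, 2), (15, 3)]

Answer: OOOO
OOOO
OOOO
OOOO
....
....
....
....
....
....
....
....
OOOO
OOOO
OOOO
OOOO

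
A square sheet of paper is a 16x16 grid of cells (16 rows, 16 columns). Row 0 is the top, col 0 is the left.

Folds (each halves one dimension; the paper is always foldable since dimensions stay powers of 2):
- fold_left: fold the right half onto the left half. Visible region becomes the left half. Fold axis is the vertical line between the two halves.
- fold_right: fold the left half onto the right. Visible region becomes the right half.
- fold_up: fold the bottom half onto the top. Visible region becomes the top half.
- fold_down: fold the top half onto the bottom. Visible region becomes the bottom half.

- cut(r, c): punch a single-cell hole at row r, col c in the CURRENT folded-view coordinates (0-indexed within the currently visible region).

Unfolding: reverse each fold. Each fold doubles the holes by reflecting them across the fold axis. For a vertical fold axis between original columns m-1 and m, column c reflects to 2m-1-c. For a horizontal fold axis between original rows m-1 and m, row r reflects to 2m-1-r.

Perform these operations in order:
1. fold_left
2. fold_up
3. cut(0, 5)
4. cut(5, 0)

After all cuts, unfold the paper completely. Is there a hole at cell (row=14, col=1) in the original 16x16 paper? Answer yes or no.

Answer: no

Derivation:
Op 1 fold_left: fold axis v@8; visible region now rows[0,16) x cols[0,8) = 16x8
Op 2 fold_up: fold axis h@8; visible region now rows[0,8) x cols[0,8) = 8x8
Op 3 cut(0, 5): punch at orig (0,5); cuts so far [(0, 5)]; region rows[0,8) x cols[0,8) = 8x8
Op 4 cut(5, 0): punch at orig (5,0); cuts so far [(0, 5), (5, 0)]; region rows[0,8) x cols[0,8) = 8x8
Unfold 1 (reflect across h@8): 4 holes -> [(0, 5), (5, 0), (10, 0), (15, 5)]
Unfold 2 (reflect across v@8): 8 holes -> [(0, 5), (0, 10), (5, 0), (5, 15), (10, 0), (10, 15), (15, 5), (15, 10)]
Holes: [(0, 5), (0, 10), (5, 0), (5, 15), (10, 0), (10, 15), (15, 5), (15, 10)]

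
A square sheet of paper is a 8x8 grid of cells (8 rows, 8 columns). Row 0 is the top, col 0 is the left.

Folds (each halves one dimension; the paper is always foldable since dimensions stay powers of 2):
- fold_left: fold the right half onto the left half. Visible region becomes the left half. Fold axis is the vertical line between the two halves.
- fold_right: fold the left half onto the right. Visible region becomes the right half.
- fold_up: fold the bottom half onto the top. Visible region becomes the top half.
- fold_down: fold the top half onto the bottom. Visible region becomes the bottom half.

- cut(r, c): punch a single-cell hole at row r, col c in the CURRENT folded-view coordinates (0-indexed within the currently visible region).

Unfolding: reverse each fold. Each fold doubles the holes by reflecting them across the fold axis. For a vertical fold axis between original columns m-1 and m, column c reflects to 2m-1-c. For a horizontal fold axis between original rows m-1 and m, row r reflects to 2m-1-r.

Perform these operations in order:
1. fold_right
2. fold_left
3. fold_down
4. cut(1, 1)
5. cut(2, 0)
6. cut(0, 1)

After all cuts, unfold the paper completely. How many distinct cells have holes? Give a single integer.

Answer: 24

Derivation:
Op 1 fold_right: fold axis v@4; visible region now rows[0,8) x cols[4,8) = 8x4
Op 2 fold_left: fold axis v@6; visible region now rows[0,8) x cols[4,6) = 8x2
Op 3 fold_down: fold axis h@4; visible region now rows[4,8) x cols[4,6) = 4x2
Op 4 cut(1, 1): punch at orig (5,5); cuts so far [(5, 5)]; region rows[4,8) x cols[4,6) = 4x2
Op 5 cut(2, 0): punch at orig (6,4); cuts so far [(5, 5), (6, 4)]; region rows[4,8) x cols[4,6) = 4x2
Op 6 cut(0, 1): punch at orig (4,5); cuts so far [(4, 5), (5, 5), (6, 4)]; region rows[4,8) x cols[4,6) = 4x2
Unfold 1 (reflect across h@4): 6 holes -> [(1, 4), (2, 5), (3, 5), (4, 5), (5, 5), (6, 4)]
Unfold 2 (reflect across v@6): 12 holes -> [(1, 4), (1, 7), (2, 5), (2, 6), (3, 5), (3, 6), (4, 5), (4, 6), (5, 5), (5, 6), (6, 4), (6, 7)]
Unfold 3 (reflect across v@4): 24 holes -> [(1, 0), (1, 3), (1, 4), (1, 7), (2, 1), (2, 2), (2, 5), (2, 6), (3, 1), (3, 2), (3, 5), (3, 6), (4, 1), (4, 2), (4, 5), (4, 6), (5, 1), (5, 2), (5, 5), (5, 6), (6, 0), (6, 3), (6, 4), (6, 7)]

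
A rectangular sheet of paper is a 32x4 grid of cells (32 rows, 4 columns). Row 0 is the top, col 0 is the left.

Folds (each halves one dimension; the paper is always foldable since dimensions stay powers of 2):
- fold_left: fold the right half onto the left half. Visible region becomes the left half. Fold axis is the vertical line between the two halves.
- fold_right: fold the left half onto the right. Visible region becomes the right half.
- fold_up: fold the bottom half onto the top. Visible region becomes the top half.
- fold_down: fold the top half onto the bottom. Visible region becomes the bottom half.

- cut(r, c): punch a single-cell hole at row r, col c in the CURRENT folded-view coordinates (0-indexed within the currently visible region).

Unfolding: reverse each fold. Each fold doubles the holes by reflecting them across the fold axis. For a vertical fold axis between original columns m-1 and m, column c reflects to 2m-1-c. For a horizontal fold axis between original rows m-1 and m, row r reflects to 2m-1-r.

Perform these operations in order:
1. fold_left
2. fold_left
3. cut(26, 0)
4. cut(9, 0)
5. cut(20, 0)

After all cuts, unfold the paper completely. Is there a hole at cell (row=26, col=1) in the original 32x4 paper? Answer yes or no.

Answer: yes

Derivation:
Op 1 fold_left: fold axis v@2; visible region now rows[0,32) x cols[0,2) = 32x2
Op 2 fold_left: fold axis v@1; visible region now rows[0,32) x cols[0,1) = 32x1
Op 3 cut(26, 0): punch at orig (26,0); cuts so far [(26, 0)]; region rows[0,32) x cols[0,1) = 32x1
Op 4 cut(9, 0): punch at orig (9,0); cuts so far [(9, 0), (26, 0)]; region rows[0,32) x cols[0,1) = 32x1
Op 5 cut(20, 0): punch at orig (20,0); cuts so far [(9, 0), (20, 0), (26, 0)]; region rows[0,32) x cols[0,1) = 32x1
Unfold 1 (reflect across v@1): 6 holes -> [(9, 0), (9, 1), (20, 0), (20, 1), (26, 0), (26, 1)]
Unfold 2 (reflect across v@2): 12 holes -> [(9, 0), (9, 1), (9, 2), (9, 3), (20, 0), (20, 1), (20, 2), (20, 3), (26, 0), (26, 1), (26, 2), (26, 3)]
Holes: [(9, 0), (9, 1), (9, 2), (9, 3), (20, 0), (20, 1), (20, 2), (20, 3), (26, 0), (26, 1), (26, 2), (26, 3)]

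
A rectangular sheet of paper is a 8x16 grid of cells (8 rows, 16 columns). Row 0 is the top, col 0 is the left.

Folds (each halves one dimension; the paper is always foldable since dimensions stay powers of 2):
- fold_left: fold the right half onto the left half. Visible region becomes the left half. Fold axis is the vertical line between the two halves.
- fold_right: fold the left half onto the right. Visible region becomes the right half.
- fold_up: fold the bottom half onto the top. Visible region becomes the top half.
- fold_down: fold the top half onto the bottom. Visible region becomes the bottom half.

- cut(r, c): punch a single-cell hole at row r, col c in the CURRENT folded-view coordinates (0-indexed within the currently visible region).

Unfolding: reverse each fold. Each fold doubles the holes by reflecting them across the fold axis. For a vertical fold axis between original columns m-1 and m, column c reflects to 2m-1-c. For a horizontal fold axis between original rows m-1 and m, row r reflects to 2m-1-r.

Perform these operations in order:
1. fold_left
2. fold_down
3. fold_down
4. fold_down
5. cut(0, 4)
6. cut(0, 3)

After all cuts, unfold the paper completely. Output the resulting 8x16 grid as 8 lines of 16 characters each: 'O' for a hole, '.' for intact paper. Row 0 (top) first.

Op 1 fold_left: fold axis v@8; visible region now rows[0,8) x cols[0,8) = 8x8
Op 2 fold_down: fold axis h@4; visible region now rows[4,8) x cols[0,8) = 4x8
Op 3 fold_down: fold axis h@6; visible region now rows[6,8) x cols[0,8) = 2x8
Op 4 fold_down: fold axis h@7; visible region now rows[7,8) x cols[0,8) = 1x8
Op 5 cut(0, 4): punch at orig (7,4); cuts so far [(7, 4)]; region rows[7,8) x cols[0,8) = 1x8
Op 6 cut(0, 3): punch at orig (7,3); cuts so far [(7, 3), (7, 4)]; region rows[7,8) x cols[0,8) = 1x8
Unfold 1 (reflect across h@7): 4 holes -> [(6, 3), (6, 4), (7, 3), (7, 4)]
Unfold 2 (reflect across h@6): 8 holes -> [(4, 3), (4, 4), (5, 3), (5, 4), (6, 3), (6, 4), (7, 3), (7, 4)]
Unfold 3 (reflect across h@4): 16 holes -> [(0, 3), (0, 4), (1, 3), (1, 4), (2, 3), (2, 4), (3, 3), (3, 4), (4, 3), (4, 4), (5, 3), (5, 4), (6, 3), (6, 4), (7, 3), (7, 4)]
Unfold 4 (reflect across v@8): 32 holes -> [(0, 3), (0, 4), (0, 11), (0, 12), (1, 3), (1, 4), (1, 11), (1, 12), (2, 3), (2, 4), (2, 11), (2, 12), (3, 3), (3, 4), (3, 11), (3, 12), (4, 3), (4, 4), (4, 11), (4, 12), (5, 3), (5, 4), (5, 11), (5, 12), (6, 3), (6, 4), (6, 11), (6, 12), (7, 3), (7, 4), (7, 11), (7, 12)]

Answer: ...OO......OO...
...OO......OO...
...OO......OO...
...OO......OO...
...OO......OO...
...OO......OO...
...OO......OO...
...OO......OO...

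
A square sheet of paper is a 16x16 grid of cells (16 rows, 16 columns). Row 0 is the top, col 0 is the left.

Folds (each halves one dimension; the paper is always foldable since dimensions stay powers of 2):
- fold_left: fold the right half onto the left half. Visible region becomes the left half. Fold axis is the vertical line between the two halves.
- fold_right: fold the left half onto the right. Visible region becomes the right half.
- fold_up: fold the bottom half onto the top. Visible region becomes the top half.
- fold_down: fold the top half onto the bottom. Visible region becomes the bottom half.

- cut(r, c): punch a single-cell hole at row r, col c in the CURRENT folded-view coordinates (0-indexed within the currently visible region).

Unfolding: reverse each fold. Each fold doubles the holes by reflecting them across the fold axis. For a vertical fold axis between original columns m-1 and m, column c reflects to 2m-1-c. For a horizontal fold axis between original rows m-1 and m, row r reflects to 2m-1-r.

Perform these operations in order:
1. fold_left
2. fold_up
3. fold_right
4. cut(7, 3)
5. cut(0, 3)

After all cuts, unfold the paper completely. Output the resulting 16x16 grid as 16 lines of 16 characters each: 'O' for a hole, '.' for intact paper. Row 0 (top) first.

Op 1 fold_left: fold axis v@8; visible region now rows[0,16) x cols[0,8) = 16x8
Op 2 fold_up: fold axis h@8; visible region now rows[0,8) x cols[0,8) = 8x8
Op 3 fold_right: fold axis v@4; visible region now rows[0,8) x cols[4,8) = 8x4
Op 4 cut(7, 3): punch at orig (7,7); cuts so far [(7, 7)]; region rows[0,8) x cols[4,8) = 8x4
Op 5 cut(0, 3): punch at orig (0,7); cuts so far [(0, 7), (7, 7)]; region rows[0,8) x cols[4,8) = 8x4
Unfold 1 (reflect across v@4): 4 holes -> [(0, 0), (0, 7), (7, 0), (7, 7)]
Unfold 2 (reflect across h@8): 8 holes -> [(0, 0), (0, 7), (7, 0), (7, 7), (8, 0), (8, 7), (15, 0), (15, 7)]
Unfold 3 (reflect across v@8): 16 holes -> [(0, 0), (0, 7), (0, 8), (0, 15), (7, 0), (7, 7), (7, 8), (7, 15), (8, 0), (8, 7), (8, 8), (8, 15), (15, 0), (15, 7), (15, 8), (15, 15)]

Answer: O......OO......O
................
................
................
................
................
................
O......OO......O
O......OO......O
................
................
................
................
................
................
O......OO......O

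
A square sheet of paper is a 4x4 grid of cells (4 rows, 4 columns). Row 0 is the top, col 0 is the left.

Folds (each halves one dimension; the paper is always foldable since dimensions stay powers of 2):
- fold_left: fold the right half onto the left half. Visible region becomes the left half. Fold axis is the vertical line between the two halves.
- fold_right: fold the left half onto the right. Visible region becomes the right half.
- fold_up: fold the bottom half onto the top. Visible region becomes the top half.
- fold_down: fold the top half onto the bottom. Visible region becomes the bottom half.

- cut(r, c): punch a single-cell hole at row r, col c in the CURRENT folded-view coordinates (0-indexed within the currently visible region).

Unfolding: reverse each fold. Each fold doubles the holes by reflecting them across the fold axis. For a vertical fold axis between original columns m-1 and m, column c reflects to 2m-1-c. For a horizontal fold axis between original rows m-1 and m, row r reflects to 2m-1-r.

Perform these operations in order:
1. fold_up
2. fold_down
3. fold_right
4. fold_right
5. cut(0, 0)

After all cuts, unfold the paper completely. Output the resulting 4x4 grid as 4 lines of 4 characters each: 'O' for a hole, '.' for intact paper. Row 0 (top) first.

Op 1 fold_up: fold axis h@2; visible region now rows[0,2) x cols[0,4) = 2x4
Op 2 fold_down: fold axis h@1; visible region now rows[1,2) x cols[0,4) = 1x4
Op 3 fold_right: fold axis v@2; visible region now rows[1,2) x cols[2,4) = 1x2
Op 4 fold_right: fold axis v@3; visible region now rows[1,2) x cols[3,4) = 1x1
Op 5 cut(0, 0): punch at orig (1,3); cuts so far [(1, 3)]; region rows[1,2) x cols[3,4) = 1x1
Unfold 1 (reflect across v@3): 2 holes -> [(1, 2), (1, 3)]
Unfold 2 (reflect across v@2): 4 holes -> [(1, 0), (1, 1), (1, 2), (1, 3)]
Unfold 3 (reflect across h@1): 8 holes -> [(0, 0), (0, 1), (0, 2), (0, 3), (1, 0), (1, 1), (1, 2), (1, 3)]
Unfold 4 (reflect across h@2): 16 holes -> [(0, 0), (0, 1), (0, 2), (0, 3), (1, 0), (1, 1), (1, 2), (1, 3), (2, 0), (2, 1), (2, 2), (2, 3), (3, 0), (3, 1), (3, 2), (3, 3)]

Answer: OOOO
OOOO
OOOO
OOOO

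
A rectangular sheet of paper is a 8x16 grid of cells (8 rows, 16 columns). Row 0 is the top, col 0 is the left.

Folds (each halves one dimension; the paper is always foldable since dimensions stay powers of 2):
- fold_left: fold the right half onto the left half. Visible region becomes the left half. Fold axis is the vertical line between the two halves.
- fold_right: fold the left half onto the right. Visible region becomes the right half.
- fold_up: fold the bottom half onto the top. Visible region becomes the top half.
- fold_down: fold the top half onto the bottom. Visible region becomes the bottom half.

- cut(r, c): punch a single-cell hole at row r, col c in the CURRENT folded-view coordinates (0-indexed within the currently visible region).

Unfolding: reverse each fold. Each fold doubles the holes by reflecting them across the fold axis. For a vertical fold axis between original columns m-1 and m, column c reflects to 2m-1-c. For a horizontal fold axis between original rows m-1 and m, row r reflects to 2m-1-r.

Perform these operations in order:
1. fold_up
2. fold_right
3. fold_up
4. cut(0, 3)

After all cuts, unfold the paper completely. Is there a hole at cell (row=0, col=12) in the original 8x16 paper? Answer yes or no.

Op 1 fold_up: fold axis h@4; visible region now rows[0,4) x cols[0,16) = 4x16
Op 2 fold_right: fold axis v@8; visible region now rows[0,4) x cols[8,16) = 4x8
Op 3 fold_up: fold axis h@2; visible region now rows[0,2) x cols[8,16) = 2x8
Op 4 cut(0, 3): punch at orig (0,11); cuts so far [(0, 11)]; region rows[0,2) x cols[8,16) = 2x8
Unfold 1 (reflect across h@2): 2 holes -> [(0, 11), (3, 11)]
Unfold 2 (reflect across v@8): 4 holes -> [(0, 4), (0, 11), (3, 4), (3, 11)]
Unfold 3 (reflect across h@4): 8 holes -> [(0, 4), (0, 11), (3, 4), (3, 11), (4, 4), (4, 11), (7, 4), (7, 11)]
Holes: [(0, 4), (0, 11), (3, 4), (3, 11), (4, 4), (4, 11), (7, 4), (7, 11)]

Answer: no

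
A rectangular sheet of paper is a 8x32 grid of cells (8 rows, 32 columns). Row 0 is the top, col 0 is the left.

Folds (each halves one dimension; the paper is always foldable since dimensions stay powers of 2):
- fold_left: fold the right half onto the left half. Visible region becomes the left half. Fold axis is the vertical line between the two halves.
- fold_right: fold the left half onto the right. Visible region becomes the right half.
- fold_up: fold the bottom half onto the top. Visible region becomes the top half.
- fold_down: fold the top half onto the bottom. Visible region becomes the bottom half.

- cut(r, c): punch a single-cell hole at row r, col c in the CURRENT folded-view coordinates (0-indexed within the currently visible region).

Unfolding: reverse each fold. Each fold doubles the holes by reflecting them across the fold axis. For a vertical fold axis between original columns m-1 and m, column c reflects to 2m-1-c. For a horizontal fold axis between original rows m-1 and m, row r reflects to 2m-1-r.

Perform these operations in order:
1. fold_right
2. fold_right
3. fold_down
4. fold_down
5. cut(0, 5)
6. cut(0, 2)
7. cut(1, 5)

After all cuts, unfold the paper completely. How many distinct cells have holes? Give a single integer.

Op 1 fold_right: fold axis v@16; visible region now rows[0,8) x cols[16,32) = 8x16
Op 2 fold_right: fold axis v@24; visible region now rows[0,8) x cols[24,32) = 8x8
Op 3 fold_down: fold axis h@4; visible region now rows[4,8) x cols[24,32) = 4x8
Op 4 fold_down: fold axis h@6; visible region now rows[6,8) x cols[24,32) = 2x8
Op 5 cut(0, 5): punch at orig (6,29); cuts so far [(6, 29)]; region rows[6,8) x cols[24,32) = 2x8
Op 6 cut(0, 2): punch at orig (6,26); cuts so far [(6, 26), (6, 29)]; region rows[6,8) x cols[24,32) = 2x8
Op 7 cut(1, 5): punch at orig (7,29); cuts so far [(6, 26), (6, 29), (7, 29)]; region rows[6,8) x cols[24,32) = 2x8
Unfold 1 (reflect across h@6): 6 holes -> [(4, 29), (5, 26), (5, 29), (6, 26), (6, 29), (7, 29)]
Unfold 2 (reflect across h@4): 12 holes -> [(0, 29), (1, 26), (1, 29), (2, 26), (2, 29), (3, 29), (4, 29), (5, 26), (5, 29), (6, 26), (6, 29), (7, 29)]
Unfold 3 (reflect across v@24): 24 holes -> [(0, 18), (0, 29), (1, 18), (1, 21), (1, 26), (1, 29), (2, 18), (2, 21), (2, 26), (2, 29), (3, 18), (3, 29), (4, 18), (4, 29), (5, 18), (5, 21), (5, 26), (5, 29), (6, 18), (6, 21), (6, 26), (6, 29), (7, 18), (7, 29)]
Unfold 4 (reflect across v@16): 48 holes -> [(0, 2), (0, 13), (0, 18), (0, 29), (1, 2), (1, 5), (1, 10), (1, 13), (1, 18), (1, 21), (1, 26), (1, 29), (2, 2), (2, 5), (2, 10), (2, 13), (2, 18), (2, 21), (2, 26), (2, 29), (3, 2), (3, 13), (3, 18), (3, 29), (4, 2), (4, 13), (4, 18), (4, 29), (5, 2), (5, 5), (5, 10), (5, 13), (5, 18), (5, 21), (5, 26), (5, 29), (6, 2), (6, 5), (6, 10), (6, 13), (6, 18), (6, 21), (6, 26), (6, 29), (7, 2), (7, 13), (7, 18), (7, 29)]

Answer: 48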